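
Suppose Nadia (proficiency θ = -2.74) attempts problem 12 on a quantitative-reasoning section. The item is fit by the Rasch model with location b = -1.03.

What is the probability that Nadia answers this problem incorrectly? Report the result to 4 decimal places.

P(θ) = 1 / (1 + exp(−(θ − b)))
Exponent: (-2.74 − (-1.03)) = -1.7100
1/(1 + e^{1.7100}) = 0.1532
P = 0.1532
P(incorrect) = 1 − 0.1532 = 0.8468

0.8468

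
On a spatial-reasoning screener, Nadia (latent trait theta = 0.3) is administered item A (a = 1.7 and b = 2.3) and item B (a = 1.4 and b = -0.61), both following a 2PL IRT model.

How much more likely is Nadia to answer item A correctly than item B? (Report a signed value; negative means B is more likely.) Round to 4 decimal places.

P(theta) = 1 / (1 + exp(−a(theta − b)))
P_A = 0.0323
P_B = 0.7814
P_A − P_B = -0.7491

-0.7491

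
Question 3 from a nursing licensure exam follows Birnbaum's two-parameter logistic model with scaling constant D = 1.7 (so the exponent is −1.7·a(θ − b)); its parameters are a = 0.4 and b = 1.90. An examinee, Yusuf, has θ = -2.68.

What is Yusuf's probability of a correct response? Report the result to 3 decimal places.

0.043

P(θ) = 1 / (1 + exp(−D·a(θ − b)))
Exponent: 1.7 × 0.4 × (-2.68 − 1.90) = -3.1144
1/(1 + e^{3.1144}) = 0.0425
P = 0.0425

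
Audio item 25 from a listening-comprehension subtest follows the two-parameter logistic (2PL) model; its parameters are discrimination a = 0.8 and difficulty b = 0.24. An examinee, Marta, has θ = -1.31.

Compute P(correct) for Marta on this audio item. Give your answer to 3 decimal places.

0.224

P(θ) = 1 / (1 + exp(−a(θ − b)))
Exponent: 0.8 × (-1.31 − 0.24) = -1.2400
1/(1 + e^{1.2400}) = 0.2244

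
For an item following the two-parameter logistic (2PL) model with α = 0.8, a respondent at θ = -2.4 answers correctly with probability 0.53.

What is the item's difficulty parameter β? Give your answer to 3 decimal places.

-2.550

P(θ) = 1 / (1 + exp(−α(θ − β)))
logit(0.53) = ln(0.53/0.47) = 0.1201
β = θ − logit/(α) = -2.4 − 0.1201/0.8000 = -2.5502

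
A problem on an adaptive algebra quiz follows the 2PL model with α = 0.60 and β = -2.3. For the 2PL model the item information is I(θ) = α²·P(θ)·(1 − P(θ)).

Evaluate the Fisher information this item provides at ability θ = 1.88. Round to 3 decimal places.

0.025

P = 1/(1+e^{-2.5080}) = 0.9247
P(1−P) = 0.9247 × 0.0753 = 0.0696
I = α² × P(1−P) = 0.60² × 0.0696 = 0.02507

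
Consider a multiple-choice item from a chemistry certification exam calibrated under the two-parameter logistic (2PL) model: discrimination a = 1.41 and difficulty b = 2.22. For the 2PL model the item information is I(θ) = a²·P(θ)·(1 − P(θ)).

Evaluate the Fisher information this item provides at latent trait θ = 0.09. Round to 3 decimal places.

0.090

P = 1/(1+e^{3.0033}) = 0.0473
P(1−P) = 0.0473 × 0.9527 = 0.0450
I = a² × P(1−P) = 1.41² × 0.0450 = 0.08955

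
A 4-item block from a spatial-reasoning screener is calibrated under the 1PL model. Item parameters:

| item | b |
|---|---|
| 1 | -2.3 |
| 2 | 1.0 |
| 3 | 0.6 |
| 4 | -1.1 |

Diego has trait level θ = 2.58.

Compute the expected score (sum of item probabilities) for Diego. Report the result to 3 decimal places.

3.676

P(θ) = 1 / (1 + exp(−(θ − b)))
P_1 = 1/(1+e^{-4.8800}) = 0.9925
P_2 = 1/(1+e^{-1.5800}) = 0.8292
P_3 = 1/(1+e^{-1.9800}) = 0.8787
P_4 = 1/(1+e^{-3.6800}) = 0.9754
E[score] = 0.9925 + 0.8292 + 0.8787 + 0.9754 = 3.6757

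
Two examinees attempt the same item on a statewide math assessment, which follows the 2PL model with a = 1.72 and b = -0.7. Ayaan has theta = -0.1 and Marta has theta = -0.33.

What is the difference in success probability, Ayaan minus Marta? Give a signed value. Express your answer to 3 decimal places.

P(theta) = 1 / (1 + exp(−a(theta − b)))
P(Ayaan) = 0.7373  [exponent 1.0320]
P(Marta) = 0.6539  [exponent 0.6364]
Difference = 0.7373 − 0.6539 = 0.0834

0.083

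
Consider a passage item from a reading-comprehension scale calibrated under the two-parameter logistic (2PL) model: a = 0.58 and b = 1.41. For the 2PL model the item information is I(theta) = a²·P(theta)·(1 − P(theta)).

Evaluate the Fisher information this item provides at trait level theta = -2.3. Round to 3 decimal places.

P = 1/(1+e^{2.1518}) = 0.1042
P(1−P) = 0.1042 × 0.8958 = 0.0933
I = a² × P(1−P) = 0.58² × 0.0933 = 0.03139

0.031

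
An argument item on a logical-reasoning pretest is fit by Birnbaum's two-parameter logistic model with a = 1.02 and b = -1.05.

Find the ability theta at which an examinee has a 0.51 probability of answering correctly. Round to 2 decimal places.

P(theta) = 1 / (1 + exp(−a(theta − b)))
logit = ln(0.5100/0.4900) = 0.0400
theta = b + logit/(a) = -1.05 + 0.0400/1.0200 = -1.0108

-1.01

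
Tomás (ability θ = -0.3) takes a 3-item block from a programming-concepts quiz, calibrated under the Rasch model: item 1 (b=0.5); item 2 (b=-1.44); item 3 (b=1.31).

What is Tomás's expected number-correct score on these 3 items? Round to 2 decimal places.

P(θ) = 1 / (1 + exp(−(θ − b)))
P_1 = 1/(1+e^{0.8000}) = 0.3100
P_2 = 1/(1+e^{-1.1400}) = 0.7577
P_3 = 1/(1+e^{1.6100}) = 0.1666
E[score] = 0.3100 + 0.7577 + 0.1666 = 1.2343

1.23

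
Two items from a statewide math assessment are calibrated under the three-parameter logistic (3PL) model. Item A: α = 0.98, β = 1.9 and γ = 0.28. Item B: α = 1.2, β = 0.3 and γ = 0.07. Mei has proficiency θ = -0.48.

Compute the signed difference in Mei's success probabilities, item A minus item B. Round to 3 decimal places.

0.012

P(θ) = γ + (1 − γ) · 1 / (1 + exp(−α(θ − β)))
P_A = 0.3437
P_B = 0.3320
P_A − P_B = 0.0117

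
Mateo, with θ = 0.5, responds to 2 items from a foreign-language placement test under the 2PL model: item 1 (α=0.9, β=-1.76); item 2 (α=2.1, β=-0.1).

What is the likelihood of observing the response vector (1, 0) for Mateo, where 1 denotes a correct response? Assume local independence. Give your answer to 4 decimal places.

P(θ) = 1 / (1 + exp(−α(θ − β)))
P_1 = 1/(1+e^{-2.0340}) = 0.8843
P_2 = 1/(1+e^{-1.2600}) = 0.7790
L = P_1 × (1−P_2) = 0.8843 × 0.2210 = 0.19541

0.1954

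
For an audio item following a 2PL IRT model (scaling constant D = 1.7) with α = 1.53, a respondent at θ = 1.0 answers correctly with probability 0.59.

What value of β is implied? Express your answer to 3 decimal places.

0.860

P(θ) = 1 / (1 + exp(−D·α(θ − β)))
logit(0.59) = ln(0.59/0.41) = 0.3640
β = θ − logit/(1.7·α) = 1.0 − 0.3640/2.6010 = 0.8601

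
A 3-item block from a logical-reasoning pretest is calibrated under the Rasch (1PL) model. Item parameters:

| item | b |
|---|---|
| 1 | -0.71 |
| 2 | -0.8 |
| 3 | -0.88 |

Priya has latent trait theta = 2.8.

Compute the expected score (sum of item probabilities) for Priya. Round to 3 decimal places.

2.920

P(theta) = 1 / (1 + exp(−(theta − b)))
P_1 = 1/(1+e^{-3.5100}) = 0.9710
P_2 = 1/(1+e^{-3.6000}) = 0.9734
P_3 = 1/(1+e^{-3.6800}) = 0.9754
E[score] = 0.9710 + 0.9734 + 0.9754 = 2.9198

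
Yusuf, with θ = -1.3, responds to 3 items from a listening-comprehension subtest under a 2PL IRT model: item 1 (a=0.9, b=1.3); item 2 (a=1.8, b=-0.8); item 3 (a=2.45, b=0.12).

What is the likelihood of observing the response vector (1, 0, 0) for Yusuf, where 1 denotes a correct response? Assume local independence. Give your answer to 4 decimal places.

0.0606

P(θ) = 1 / (1 + exp(−a(θ − b)))
P_1 = 1/(1+e^{2.3400}) = 0.0879
P_2 = 1/(1+e^{0.9000}) = 0.2891
P_3 = 1/(1+e^{3.4790}) = 0.0299
L = P_1 × (1−P_2) × (1−P_3) = 0.0879 × 0.7109 × 0.9701 = 0.06060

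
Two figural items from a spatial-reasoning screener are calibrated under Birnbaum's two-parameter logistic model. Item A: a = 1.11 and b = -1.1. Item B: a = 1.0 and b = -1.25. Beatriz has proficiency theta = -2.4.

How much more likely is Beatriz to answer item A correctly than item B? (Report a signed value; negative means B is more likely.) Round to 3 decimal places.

-0.049

P(theta) = 1 / (1 + exp(−a(theta − b)))
P_A = 0.1911
P_B = 0.2405
P_A − P_B = -0.0494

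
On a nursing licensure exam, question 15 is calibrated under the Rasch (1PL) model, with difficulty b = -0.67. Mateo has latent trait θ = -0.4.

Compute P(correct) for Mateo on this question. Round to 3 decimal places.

P(θ) = 1 / (1 + exp(−(θ − b)))
Exponent: (-0.4 − (-0.67)) = 0.2700
1/(1 + e^{-0.2700}) = 0.5671
P = 0.5671

0.567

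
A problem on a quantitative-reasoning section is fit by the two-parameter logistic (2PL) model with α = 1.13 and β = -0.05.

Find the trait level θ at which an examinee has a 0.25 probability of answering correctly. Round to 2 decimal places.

P(θ) = 1 / (1 + exp(−α(θ − β)))
logit = ln(0.2500/0.7500) = -1.0986
θ = β + logit/(α) = -0.05 + (-1.0986)/1.1300 = -1.0222

-1.02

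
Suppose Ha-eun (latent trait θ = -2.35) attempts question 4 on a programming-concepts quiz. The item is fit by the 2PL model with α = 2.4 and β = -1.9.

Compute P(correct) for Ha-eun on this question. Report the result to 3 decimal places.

0.254

P(θ) = 1 / (1 + exp(−α(θ − β)))
Exponent: 2.4 × (-2.35 − (-1.9)) = -1.0800
1/(1 + e^{1.0800}) = 0.2535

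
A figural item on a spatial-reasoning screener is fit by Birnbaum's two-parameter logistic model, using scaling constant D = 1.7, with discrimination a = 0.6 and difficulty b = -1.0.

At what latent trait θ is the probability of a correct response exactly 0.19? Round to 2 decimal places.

P(θ) = 1 / (1 + exp(−D·a(θ − b)))
logit = ln(0.1900/0.8100) = -1.4500
θ = b + logit/(1.7·a) = -1.0 + (-1.4500)/1.0200 = -2.4216

-2.42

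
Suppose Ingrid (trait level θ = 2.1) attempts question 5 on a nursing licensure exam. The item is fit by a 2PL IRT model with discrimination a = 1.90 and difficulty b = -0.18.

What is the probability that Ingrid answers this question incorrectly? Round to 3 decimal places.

0.013

P(θ) = 1 / (1 + exp(−a(θ − b)))
Exponent: 1.90 × (2.1 − (-0.18)) = 4.3320
1/(1 + e^{-4.3320}) = 0.9870
P(incorrect) = 1 − 0.9870 = 0.0130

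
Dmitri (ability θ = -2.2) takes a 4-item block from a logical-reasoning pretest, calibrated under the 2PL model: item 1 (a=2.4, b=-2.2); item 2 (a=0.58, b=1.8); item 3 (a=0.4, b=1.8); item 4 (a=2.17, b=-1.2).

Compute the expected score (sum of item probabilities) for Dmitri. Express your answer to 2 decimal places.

0.86

P(θ) = 1 / (1 + exp(−a(θ − b)))
P_1 = 1/(1+e^{0.0000}) = 0.5000
P_2 = 1/(1+e^{2.3200}) = 0.0895
P_3 = 1/(1+e^{1.6000}) = 0.1680
P_4 = 1/(1+e^{2.1700}) = 0.1025
E[score] = 0.5000 + 0.0895 + 0.1680 + 0.1025 = 0.8599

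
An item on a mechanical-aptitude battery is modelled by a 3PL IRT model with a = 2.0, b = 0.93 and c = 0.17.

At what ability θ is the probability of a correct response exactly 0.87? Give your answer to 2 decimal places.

1.77

P(θ) = c + (1 − c) · 1 / (1 + exp(−a(θ − b)))
Remove guessing floor: (0.87 − 0.17)/(1 − 0.17) = 0.8434
logit = ln(0.8434/0.1566) = 1.6835
θ = b + logit/(a) = 0.93 + 1.6835/2.0000 = 1.7718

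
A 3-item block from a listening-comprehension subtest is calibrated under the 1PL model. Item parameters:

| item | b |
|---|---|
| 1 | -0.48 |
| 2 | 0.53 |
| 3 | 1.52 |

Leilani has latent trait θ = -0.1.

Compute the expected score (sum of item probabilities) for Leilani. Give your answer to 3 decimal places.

P(θ) = 1 / (1 + exp(−(θ − b)))
P_1 = 1/(1+e^{-0.3800}) = 0.5939
P_2 = 1/(1+e^{0.6300}) = 0.3475
P_3 = 1/(1+e^{1.6200}) = 0.1652
E[score] = 0.5939 + 0.3475 + 0.1652 = 1.1066

1.107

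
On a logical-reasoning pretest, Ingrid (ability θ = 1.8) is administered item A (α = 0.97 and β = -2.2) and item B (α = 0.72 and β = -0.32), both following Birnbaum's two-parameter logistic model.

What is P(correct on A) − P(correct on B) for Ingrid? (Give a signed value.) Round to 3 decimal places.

P(θ) = 1 / (1 + exp(−α(θ − β)))
P_A = 0.9798
P_B = 0.8215
P_A − P_B = 0.1583

0.158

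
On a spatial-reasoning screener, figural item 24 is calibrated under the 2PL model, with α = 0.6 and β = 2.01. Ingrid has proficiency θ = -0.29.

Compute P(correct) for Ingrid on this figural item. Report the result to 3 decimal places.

0.201

P(θ) = 1 / (1 + exp(−α(θ − β)))
Exponent: 0.6 × (-0.29 − 2.01) = -1.3800
1/(1 + e^{1.3800}) = 0.2010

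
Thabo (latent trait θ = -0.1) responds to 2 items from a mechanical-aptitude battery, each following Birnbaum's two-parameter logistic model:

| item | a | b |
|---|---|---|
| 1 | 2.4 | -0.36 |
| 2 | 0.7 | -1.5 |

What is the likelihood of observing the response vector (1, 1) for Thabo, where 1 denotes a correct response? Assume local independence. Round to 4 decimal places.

0.4734

P(θ) = 1 / (1 + exp(−a(θ − b)))
P_1 = 1/(1+e^{-0.6240}) = 0.6511
P_2 = 1/(1+e^{-0.9800}) = 0.7271
L = P_1 × P_2 = 0.6511 × 0.7271 = 0.47344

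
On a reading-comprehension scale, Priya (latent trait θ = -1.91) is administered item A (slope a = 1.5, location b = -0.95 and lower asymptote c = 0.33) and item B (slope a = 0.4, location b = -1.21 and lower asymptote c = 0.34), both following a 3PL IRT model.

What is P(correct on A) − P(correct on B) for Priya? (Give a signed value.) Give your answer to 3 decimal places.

P(θ) = c + (1 − c) · 1 / (1 + exp(−a(θ − b)))
P_A = 0.4583
P_B = 0.6241
P_A − P_B = -0.1658

-0.166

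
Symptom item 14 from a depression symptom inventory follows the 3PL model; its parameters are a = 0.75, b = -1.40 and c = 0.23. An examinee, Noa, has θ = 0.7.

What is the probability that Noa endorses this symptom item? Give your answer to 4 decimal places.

P(θ) = c + (1 − c) · 1 / (1 + exp(−a(θ − b)))
Exponent: 0.75 × (0.7 − (-1.40)) = 1.5750
1/(1 + e^{-1.5750}) = 0.8285
P = 0.23 + 0.77 × 0.8285 = 0.8679

0.8679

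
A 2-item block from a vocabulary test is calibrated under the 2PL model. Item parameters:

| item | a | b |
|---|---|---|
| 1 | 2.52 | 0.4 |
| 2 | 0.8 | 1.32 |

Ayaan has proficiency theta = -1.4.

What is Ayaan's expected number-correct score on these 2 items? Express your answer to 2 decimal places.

P(theta) = 1 / (1 + exp(−a(theta − b)))
P_1 = 1/(1+e^{4.5360}) = 0.0106
P_2 = 1/(1+e^{2.1760}) = 0.1019
E[score] = 0.0106 + 0.1019 = 0.1125

0.11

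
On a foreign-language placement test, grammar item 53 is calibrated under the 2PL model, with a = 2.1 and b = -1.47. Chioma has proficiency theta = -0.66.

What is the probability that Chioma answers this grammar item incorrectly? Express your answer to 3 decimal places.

0.154

P(theta) = 1 / (1 + exp(−a(theta − b)))
Exponent: 2.1 × (-0.66 − (-1.47)) = 1.7010
1/(1 + e^{-1.7010}) = 0.8457
P(incorrect) = 1 − 0.8457 = 0.1543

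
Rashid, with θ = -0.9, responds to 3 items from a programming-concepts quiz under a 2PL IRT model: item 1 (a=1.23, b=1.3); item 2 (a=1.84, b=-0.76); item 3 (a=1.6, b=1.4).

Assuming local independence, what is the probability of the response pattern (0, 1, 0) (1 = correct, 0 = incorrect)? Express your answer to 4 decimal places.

P(θ) = 1 / (1 + exp(−a(θ − b)))
P_1 = 1/(1+e^{2.7060}) = 0.0626
P_2 = 1/(1+e^{0.2576}) = 0.4360
P_3 = 1/(1+e^{3.6800}) = 0.0246
L = (1−P_1) × P_2 × (1−P_3) = 0.9374 × 0.4360 × 0.9754 = 0.39860

0.3986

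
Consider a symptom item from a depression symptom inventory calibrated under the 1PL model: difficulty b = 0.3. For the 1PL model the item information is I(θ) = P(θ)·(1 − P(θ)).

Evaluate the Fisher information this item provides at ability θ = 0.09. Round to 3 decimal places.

P = 1/(1+e^{0.2100}) = 0.4477
P(1−P) = 0.4477 × 0.5523 = 0.2473
I = P(1−P) = 0.24726

0.247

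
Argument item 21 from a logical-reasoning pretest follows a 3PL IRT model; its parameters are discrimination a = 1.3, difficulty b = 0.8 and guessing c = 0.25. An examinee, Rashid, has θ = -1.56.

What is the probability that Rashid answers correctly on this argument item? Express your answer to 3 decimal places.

0.283

P(θ) = c + (1 − c) · 1 / (1 + exp(−a(θ − b)))
Exponent: 1.3 × (-1.56 − 0.8) = -3.0680
1/(1 + e^{3.0680}) = 0.0444
P = 0.25 + 0.75 × 0.0444 = 0.2833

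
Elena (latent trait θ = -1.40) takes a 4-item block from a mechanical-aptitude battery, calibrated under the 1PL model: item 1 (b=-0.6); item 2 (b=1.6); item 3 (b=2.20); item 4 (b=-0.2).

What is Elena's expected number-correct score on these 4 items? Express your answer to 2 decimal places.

P(θ) = 1 / (1 + exp(−(θ − b)))
P_1 = 1/(1+e^{0.8000}) = 0.3100
P_2 = 1/(1+e^{3.0000}) = 0.0474
P_3 = 1/(1+e^{3.6000}) = 0.0266
P_4 = 1/(1+e^{1.2000}) = 0.2315
E[score] = 0.3100 + 0.0474 + 0.0266 + 0.2315 = 0.6155

0.62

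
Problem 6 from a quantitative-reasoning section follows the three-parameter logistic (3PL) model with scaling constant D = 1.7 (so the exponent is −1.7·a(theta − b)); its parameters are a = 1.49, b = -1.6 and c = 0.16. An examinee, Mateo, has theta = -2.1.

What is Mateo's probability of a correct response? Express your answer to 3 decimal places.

0.345

P(theta) = c + (1 − c) · 1 / (1 + exp(−D·a(theta − b)))
Exponent: 1.7 × 1.49 × (-2.1 − (-1.6)) = -1.2665
1/(1 + e^{1.2665}) = 0.2199
P = 0.16 + 0.84 × 0.2199 = 0.3447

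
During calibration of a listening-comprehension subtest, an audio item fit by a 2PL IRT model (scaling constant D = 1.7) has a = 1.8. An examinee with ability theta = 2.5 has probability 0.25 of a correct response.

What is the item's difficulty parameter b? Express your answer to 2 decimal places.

2.86

P(theta) = 1 / (1 + exp(−D·a(theta − b)))
logit(0.25) = ln(0.25/0.75) = -1.0986
b = theta − logit/(1.7·a) = 2.5 − (-1.0986)/3.0600 = 2.8590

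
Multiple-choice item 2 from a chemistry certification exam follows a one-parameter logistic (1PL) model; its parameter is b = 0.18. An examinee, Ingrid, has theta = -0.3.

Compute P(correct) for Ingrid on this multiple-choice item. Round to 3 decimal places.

0.382

P(theta) = 1 / (1 + exp(−(theta − b)))
Exponent: (-0.3 − 0.18) = -0.4800
1/(1 + e^{0.4800}) = 0.3823
P = 0.3823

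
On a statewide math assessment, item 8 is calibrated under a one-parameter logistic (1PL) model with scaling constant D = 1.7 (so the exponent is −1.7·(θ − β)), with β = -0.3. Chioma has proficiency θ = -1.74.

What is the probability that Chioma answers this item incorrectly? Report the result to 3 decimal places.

P(θ) = 1 / (1 + exp(−D·(θ − β)))
Exponent: 1.7 × (-1.74 − (-0.3)) = -2.4480
1/(1 + e^{2.4480}) = 0.0796
P = 0.0796
P(incorrect) = 1 − 0.0796 = 0.9204

0.920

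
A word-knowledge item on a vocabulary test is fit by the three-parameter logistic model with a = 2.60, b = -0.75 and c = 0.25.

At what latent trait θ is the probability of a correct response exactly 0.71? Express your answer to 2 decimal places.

P(θ) = c + (1 − c) · 1 / (1 + exp(−a(θ − b)))
Remove guessing floor: (0.71 − 0.25)/(1 − 0.25) = 0.6133
logit = ln(0.6133/0.3867) = 0.4613
θ = b + logit/(a) = -0.75 + 0.4613/2.6000 = -0.5726

-0.57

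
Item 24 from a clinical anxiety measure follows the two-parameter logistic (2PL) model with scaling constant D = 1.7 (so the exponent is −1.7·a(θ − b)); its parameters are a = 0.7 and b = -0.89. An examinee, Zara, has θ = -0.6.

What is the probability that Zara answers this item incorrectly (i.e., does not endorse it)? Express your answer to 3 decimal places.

0.415

P(θ) = 1 / (1 + exp(−D·a(θ − b)))
Exponent: 1.7 × 0.7 × (-0.6 − (-0.89)) = 0.3451
1/(1 + e^{-0.3451}) = 0.5854
P = 0.5854
P(incorrect) = 1 − 0.5854 = 0.4146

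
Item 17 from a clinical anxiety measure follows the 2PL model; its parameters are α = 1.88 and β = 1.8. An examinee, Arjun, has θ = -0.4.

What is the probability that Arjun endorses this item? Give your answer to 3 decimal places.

0.016

P(θ) = 1 / (1 + exp(−α(θ − β)))
Exponent: 1.88 × (-0.4 − 1.8) = -4.1360
1/(1 + e^{4.1360}) = 0.0157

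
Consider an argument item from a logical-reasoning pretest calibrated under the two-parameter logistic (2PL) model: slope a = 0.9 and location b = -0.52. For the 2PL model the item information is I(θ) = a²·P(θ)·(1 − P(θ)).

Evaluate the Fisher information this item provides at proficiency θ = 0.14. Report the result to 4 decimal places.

0.1856

P = 1/(1+e^{-0.5940}) = 0.6443
P(1−P) = 0.6443 × 0.3557 = 0.2292
I = a² × P(1−P) = 0.9² × 0.2292 = 0.18564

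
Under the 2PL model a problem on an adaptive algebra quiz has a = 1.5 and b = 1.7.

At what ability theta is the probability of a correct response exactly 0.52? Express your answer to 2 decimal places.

1.75

P(theta) = 1 / (1 + exp(−a(theta − b)))
logit = ln(0.5200/0.4800) = 0.0800
theta = b + logit/(a) = 1.7 + 0.0800/1.5000 = 1.7534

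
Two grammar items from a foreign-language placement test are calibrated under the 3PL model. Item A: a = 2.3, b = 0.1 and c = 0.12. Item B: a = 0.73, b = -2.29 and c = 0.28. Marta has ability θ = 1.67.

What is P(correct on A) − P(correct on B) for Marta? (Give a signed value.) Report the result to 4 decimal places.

0.0147

P(θ) = c + (1 − c) · 1 / (1 + exp(−a(θ − b)))
P_A = 0.9768
P_B = 0.9621
P_A − P_B = 0.0147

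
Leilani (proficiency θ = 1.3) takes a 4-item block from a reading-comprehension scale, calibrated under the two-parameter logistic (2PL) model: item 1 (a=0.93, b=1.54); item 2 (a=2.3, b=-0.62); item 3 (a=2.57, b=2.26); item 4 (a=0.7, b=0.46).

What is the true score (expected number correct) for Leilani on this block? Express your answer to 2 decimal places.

2.15

P(θ) = 1 / (1 + exp(−a(θ − b)))
P_1 = 1/(1+e^{0.2232}) = 0.4444
P_2 = 1/(1+e^{-4.4160}) = 0.9881
P_3 = 1/(1+e^{2.4672}) = 0.0782
P_4 = 1/(1+e^{-0.5880}) = 0.6429
E[score] = 0.4444 + 0.9881 + 0.0782 + 0.6429 = 2.1536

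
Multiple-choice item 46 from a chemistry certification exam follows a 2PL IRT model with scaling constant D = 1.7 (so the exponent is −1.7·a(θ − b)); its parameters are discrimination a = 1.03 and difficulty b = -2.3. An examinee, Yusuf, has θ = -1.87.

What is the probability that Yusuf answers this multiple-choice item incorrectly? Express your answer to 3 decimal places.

P(θ) = 1 / (1 + exp(−D·a(θ − b)))
Exponent: 1.7 × 1.03 × (-1.87 − (-2.3)) = 0.7529
1/(1 + e^{-0.7529}) = 0.6798
P = 0.6798
P(incorrect) = 1 − 0.6798 = 0.3202

0.320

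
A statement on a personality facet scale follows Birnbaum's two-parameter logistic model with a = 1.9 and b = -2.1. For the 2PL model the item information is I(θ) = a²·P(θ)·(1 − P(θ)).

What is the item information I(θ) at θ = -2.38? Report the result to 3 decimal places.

0.842

P = 1/(1+e^{0.5320}) = 0.3701
P(1−P) = 0.3701 × 0.6299 = 0.2331
I = a² × P(1−P) = 1.9² × 0.2331 = 0.84154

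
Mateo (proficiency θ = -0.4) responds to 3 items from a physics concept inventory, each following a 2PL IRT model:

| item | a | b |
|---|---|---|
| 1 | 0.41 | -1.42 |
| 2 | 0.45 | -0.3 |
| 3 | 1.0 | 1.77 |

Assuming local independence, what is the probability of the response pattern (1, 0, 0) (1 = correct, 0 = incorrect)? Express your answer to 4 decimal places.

0.2767

P(θ) = 1 / (1 + exp(−a(θ − b)))
P_1 = 1/(1+e^{-0.4182}) = 0.6031
P_2 = 1/(1+e^{0.0450}) = 0.4888
P_3 = 1/(1+e^{2.1700}) = 0.1025
L = P_1 × (1−P_2) × (1−P_3) = 0.6031 × 0.5112 × 0.8975 = 0.27671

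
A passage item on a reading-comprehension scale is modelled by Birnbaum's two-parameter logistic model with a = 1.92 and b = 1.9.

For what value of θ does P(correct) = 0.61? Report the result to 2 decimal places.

P(θ) = 1 / (1 + exp(−a(θ − b)))
logit = ln(0.6100/0.3900) = 0.4473
θ = b + logit/(a) = 1.9 + 0.4473/1.9200 = 2.1330

2.13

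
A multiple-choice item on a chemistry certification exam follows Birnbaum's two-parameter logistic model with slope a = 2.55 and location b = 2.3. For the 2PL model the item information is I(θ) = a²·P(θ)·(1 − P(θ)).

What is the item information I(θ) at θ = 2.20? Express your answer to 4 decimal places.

P = 1/(1+e^{0.2550}) = 0.4366
P(1−P) = 0.4366 × 0.5634 = 0.2460
I = a² × P(1−P) = 2.55² × 0.2460 = 1.59948

1.5995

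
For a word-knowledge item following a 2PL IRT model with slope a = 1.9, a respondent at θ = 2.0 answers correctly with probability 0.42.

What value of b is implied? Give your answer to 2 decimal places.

2.17

P(θ) = 1 / (1 + exp(−a(θ − b)))
logit(0.42) = ln(0.42/0.58) = -0.3228
b = θ − logit/(a) = 2.0 − (-0.3228)/1.9000 = 2.1699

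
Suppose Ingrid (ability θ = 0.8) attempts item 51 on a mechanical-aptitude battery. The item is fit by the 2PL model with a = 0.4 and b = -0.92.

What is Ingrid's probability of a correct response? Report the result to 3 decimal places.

P(θ) = 1 / (1 + exp(−a(θ − b)))
Exponent: 0.4 × (0.8 − (-0.92)) = 0.6880
1/(1 + e^{-0.6880}) = 0.6655

0.666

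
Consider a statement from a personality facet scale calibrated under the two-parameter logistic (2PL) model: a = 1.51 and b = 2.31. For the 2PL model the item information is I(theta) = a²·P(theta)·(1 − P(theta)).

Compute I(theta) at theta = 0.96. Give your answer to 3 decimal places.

P = 1/(1+e^{2.0385}) = 0.1152
P(1−P) = 0.1152 × 0.8848 = 0.1019
I = a² × P(1−P) = 1.51² × 0.1019 = 0.23244

0.232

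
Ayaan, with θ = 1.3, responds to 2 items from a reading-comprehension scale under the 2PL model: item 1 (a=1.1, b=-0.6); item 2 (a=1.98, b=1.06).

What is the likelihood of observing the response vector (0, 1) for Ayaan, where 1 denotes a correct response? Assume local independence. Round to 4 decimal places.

P(θ) = 1 / (1 + exp(−a(θ − b)))
P_1 = 1/(1+e^{-2.0900}) = 0.8899
P_2 = 1/(1+e^{-0.4752}) = 0.6166
L = (1−P_1) × P_2 = 0.1101 × 0.6166 = 0.06787

0.0679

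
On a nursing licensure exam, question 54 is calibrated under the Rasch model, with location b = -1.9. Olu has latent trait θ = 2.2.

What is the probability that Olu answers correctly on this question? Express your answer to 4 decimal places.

0.9837

P(θ) = 1 / (1 + exp(−(θ − b)))
Exponent: (2.2 − (-1.9)) = 4.1000
1/(1 + e^{-4.1000}) = 0.9837
P = 0.9837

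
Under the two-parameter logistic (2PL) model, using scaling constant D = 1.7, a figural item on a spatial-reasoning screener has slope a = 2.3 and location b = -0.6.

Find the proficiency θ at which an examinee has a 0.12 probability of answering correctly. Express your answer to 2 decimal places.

P(θ) = 1 / (1 + exp(−D·a(θ − b)))
logit = ln(0.1200/0.8800) = -1.9924
θ = b + logit/(1.7·a) = -0.6 + (-1.9924)/3.9100 = -1.1096

-1.11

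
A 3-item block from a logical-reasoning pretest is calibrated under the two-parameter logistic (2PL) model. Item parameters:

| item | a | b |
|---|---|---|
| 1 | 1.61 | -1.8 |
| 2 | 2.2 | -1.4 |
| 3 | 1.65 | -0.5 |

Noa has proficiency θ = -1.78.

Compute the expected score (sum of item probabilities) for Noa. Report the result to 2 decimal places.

P(θ) = 1 / (1 + exp(−a(θ − b)))
P_1 = 1/(1+e^{-0.0322}) = 0.5080
P_2 = 1/(1+e^{0.8360}) = 0.3024
P_3 = 1/(1+e^{2.1120}) = 0.1079
E[score] = 0.5080 + 0.3024 + 0.1079 = 0.9184

0.92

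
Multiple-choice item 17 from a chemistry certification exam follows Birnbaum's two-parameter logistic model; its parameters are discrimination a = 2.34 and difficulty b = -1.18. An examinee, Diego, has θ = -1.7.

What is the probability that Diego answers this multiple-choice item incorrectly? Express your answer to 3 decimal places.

0.771

P(θ) = 1 / (1 + exp(−a(θ − b)))
Exponent: 2.34 × (-1.7 − (-1.18)) = -1.2168
1/(1 + e^{1.2168}) = 0.2285
P(incorrect) = 1 − 0.2285 = 0.7715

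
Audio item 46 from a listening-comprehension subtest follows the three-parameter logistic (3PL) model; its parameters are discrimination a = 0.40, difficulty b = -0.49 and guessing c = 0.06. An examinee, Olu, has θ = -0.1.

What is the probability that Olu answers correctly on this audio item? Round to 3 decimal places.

0.567

P(θ) = c + (1 − c) · 1 / (1 + exp(−a(θ − b)))
Exponent: 0.40 × (-0.1 − (-0.49)) = 0.1560
1/(1 + e^{-0.1560}) = 0.5389
P = 0.06 + 0.94 × 0.5389 = 0.5666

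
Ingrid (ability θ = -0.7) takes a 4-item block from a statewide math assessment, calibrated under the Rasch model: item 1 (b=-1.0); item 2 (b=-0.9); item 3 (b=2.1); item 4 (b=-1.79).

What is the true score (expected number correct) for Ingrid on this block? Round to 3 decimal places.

P(θ) = 1 / (1 + exp(−(θ − b)))
P_1 = 1/(1+e^{-0.3000}) = 0.5744
P_2 = 1/(1+e^{-0.2000}) = 0.5498
P_3 = 1/(1+e^{2.8000}) = 0.0573
P_4 = 1/(1+e^{-1.0900}) = 0.7484
E[score] = 0.5744 + 0.5498 + 0.0573 + 0.7484 = 1.9300

1.930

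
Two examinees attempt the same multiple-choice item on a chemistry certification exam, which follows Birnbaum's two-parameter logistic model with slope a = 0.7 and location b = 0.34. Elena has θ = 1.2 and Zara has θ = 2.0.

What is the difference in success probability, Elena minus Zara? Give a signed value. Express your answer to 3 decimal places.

-0.116

P(θ) = 1 / (1 + exp(−a(θ − b)))
P(Elena) = 0.6461  [exponent 0.6020]
P(Zara) = 0.7617  [exponent 1.1620]
Difference = 0.6461 − 0.7617 = -0.1156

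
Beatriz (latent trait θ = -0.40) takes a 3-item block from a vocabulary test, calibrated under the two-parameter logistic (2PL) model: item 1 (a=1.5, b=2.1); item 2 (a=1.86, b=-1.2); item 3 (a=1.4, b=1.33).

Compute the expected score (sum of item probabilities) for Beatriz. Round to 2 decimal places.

0.92

P(θ) = 1 / (1 + exp(−a(θ − b)))
P_1 = 1/(1+e^{3.7500}) = 0.0230
P_2 = 1/(1+e^{-1.4880}) = 0.8158
P_3 = 1/(1+e^{2.4220}) = 0.0815
E[score] = 0.0230 + 0.8158 + 0.0815 = 0.9203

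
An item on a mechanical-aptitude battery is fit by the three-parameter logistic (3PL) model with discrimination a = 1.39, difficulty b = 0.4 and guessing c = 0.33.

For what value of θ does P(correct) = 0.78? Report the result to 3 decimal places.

0.915

P(θ) = c + (1 − c) · 1 / (1 + exp(−a(θ − b)))
Remove guessing floor: (0.78 − 0.33)/(1 − 0.33) = 0.6716
logit = ln(0.6716/0.3284) = 0.7156
θ = b + logit/(a) = 0.4 + 0.7156/1.3900 = 0.9148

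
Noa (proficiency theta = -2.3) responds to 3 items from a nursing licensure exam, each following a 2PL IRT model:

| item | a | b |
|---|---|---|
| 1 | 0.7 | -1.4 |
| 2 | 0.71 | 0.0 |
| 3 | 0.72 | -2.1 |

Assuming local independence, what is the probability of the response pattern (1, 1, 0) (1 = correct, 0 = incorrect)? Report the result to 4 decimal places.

0.0304

P(theta) = 1 / (1 + exp(−a(theta − b)))
P_1 = 1/(1+e^{0.6300}) = 0.3475
P_2 = 1/(1+e^{1.6330}) = 0.1634
P_3 = 1/(1+e^{0.1440}) = 0.4641
L = P_1 × P_2 × (1−P_3) = 0.3475 × 0.1634 × 0.5359 = 0.03044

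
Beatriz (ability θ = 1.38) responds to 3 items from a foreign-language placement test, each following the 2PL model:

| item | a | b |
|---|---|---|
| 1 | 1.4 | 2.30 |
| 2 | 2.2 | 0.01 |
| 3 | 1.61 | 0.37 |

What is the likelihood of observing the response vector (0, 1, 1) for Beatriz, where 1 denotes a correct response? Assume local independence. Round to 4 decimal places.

P(θ) = 1 / (1 + exp(−a(θ − b)))
P_1 = 1/(1+e^{1.2880}) = 0.2162
P_2 = 1/(1+e^{-3.0140}) = 0.9532
P_3 = 1/(1+e^{-1.6261}) = 0.8356
L = (1−P_1) × P_2 × P_3 = 0.7838 × 0.9532 × 0.8356 = 0.62433

0.6243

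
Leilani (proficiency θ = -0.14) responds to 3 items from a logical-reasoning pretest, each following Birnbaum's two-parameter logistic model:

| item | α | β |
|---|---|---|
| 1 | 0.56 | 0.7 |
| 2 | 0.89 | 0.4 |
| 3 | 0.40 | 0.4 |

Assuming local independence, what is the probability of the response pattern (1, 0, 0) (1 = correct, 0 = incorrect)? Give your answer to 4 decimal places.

P(θ) = 1 / (1 + exp(−α(θ − β)))
P_1 = 1/(1+e^{0.4704}) = 0.3845
P_2 = 1/(1+e^{0.4806}) = 0.3821
P_3 = 1/(1+e^{0.2160}) = 0.4462
L = P_1 × (1−P_2) × (1−P_3) = 0.3845 × 0.6179 × 0.5538 = 0.13158

0.1316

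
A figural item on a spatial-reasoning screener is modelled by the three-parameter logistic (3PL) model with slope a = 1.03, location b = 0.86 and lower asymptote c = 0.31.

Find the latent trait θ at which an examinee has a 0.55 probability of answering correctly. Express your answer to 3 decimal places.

0.250

P(θ) = c + (1 − c) · 1 / (1 + exp(−a(θ − b)))
Remove guessing floor: (0.55 − 0.31)/(1 − 0.31) = 0.3478
logit = ln(0.3478/0.6522) = -0.6286
θ = b + logit/(a) = 0.86 + (-0.6286)/1.0300 = 0.2497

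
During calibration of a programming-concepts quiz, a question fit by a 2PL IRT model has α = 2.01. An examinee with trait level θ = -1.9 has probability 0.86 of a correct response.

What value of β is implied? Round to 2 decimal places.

P(θ) = 1 / (1 + exp(−α(θ − β)))
logit(0.86) = ln(0.86/0.14) = 1.8153
β = θ − logit/(α) = -1.9 − 1.8153/2.0100 = -2.8031

-2.80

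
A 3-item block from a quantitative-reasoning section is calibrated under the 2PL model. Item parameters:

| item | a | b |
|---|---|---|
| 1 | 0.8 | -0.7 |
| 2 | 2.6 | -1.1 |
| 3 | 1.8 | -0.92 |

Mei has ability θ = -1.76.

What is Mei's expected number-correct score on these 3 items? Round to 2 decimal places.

P(θ) = 1 / (1 + exp(−a(θ − b)))
P_1 = 1/(1+e^{0.8480}) = 0.2999
P_2 = 1/(1+e^{1.7160}) = 0.1524
P_3 = 1/(1+e^{1.5120}) = 0.1806
E[score] = 0.2999 + 0.1524 + 0.1806 = 0.6329

0.63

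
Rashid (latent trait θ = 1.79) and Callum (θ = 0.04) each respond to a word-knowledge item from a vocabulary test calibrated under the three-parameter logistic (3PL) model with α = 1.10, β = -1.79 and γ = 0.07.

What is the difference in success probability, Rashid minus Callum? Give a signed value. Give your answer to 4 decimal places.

P(θ) = γ + (1 − γ) · 1 / (1 + exp(−α(θ − β)))
P(Rashid) = 0.9822  [exponent 3.9380]
P(Callum) = 0.8904  [exponent 2.0130]
Difference = 0.9822 − 0.8904 = 0.0918

0.0918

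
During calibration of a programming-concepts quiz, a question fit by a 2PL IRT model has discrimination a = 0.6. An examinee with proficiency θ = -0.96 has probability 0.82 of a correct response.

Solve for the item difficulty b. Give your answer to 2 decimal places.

-3.49

P(θ) = 1 / (1 + exp(−a(θ − b)))
logit(0.82) = ln(0.82/0.18) = 1.5163
b = θ − logit/(a) = -0.96 − 1.5163/0.6000 = -3.4872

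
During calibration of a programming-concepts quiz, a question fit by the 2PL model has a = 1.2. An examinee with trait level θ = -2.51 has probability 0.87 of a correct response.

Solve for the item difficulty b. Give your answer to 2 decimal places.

P(θ) = 1 / (1 + exp(−a(θ − b)))
logit(0.87) = ln(0.87/0.13) = 1.9010
b = θ − logit/(a) = -2.51 − 1.9010/1.2000 = -4.0941

-4.09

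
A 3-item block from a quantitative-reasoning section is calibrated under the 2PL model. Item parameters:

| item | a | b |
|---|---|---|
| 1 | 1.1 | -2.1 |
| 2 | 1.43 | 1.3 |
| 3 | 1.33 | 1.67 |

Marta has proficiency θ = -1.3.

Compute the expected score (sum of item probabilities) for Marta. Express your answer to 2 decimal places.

0.75

P(θ) = 1 / (1 + exp(−a(θ − b)))
P_1 = 1/(1+e^{-0.8800}) = 0.7068
P_2 = 1/(1+e^{3.7180}) = 0.0237
P_3 = 1/(1+e^{3.9501}) = 0.0189
E[score] = 0.7068 + 0.0237 + 0.0189 = 0.7494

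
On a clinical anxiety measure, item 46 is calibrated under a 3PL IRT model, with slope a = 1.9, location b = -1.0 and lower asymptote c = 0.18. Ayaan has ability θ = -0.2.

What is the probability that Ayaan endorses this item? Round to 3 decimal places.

0.853

P(θ) = c + (1 − c) · 1 / (1 + exp(−a(θ − b)))
Exponent: 1.9 × (-0.2 − (-1.0)) = 1.5200
1/(1 + e^{-1.5200}) = 0.8205
P = 0.18 + 0.82 × 0.8205 = 0.8528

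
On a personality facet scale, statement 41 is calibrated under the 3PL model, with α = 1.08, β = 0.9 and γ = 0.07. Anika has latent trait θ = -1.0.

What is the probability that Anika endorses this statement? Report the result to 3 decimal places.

0.176

P(θ) = γ + (1 − γ) · 1 / (1 + exp(−α(θ − β)))
Exponent: 1.08 × (-1.0 − 0.9) = -2.0520
1/(1 + e^{2.0520}) = 0.1139
P = 0.07 + 0.93 × 0.1139 = 0.1759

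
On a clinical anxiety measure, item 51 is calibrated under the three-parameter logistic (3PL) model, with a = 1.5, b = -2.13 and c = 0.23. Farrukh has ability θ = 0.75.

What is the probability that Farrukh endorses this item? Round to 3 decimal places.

P(θ) = c + (1 − c) · 1 / (1 + exp(−a(θ − b)))
Exponent: 1.5 × (0.75 − (-2.13)) = 4.3200
1/(1 + e^{-4.3200}) = 0.9869
P = 0.23 + 0.77 × 0.9869 = 0.9899

0.990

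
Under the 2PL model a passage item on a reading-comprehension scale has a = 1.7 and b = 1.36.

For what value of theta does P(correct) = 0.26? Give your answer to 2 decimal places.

P(theta) = 1 / (1 + exp(−a(theta − b)))
logit = ln(0.2600/0.7400) = -1.0460
theta = b + logit/(a) = 1.36 + (-1.0460)/1.7000 = 0.7447

0.74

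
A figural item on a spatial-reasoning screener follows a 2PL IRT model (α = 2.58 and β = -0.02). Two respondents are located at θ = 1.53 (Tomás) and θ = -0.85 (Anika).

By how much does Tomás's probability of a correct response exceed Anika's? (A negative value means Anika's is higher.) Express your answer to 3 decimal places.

P(θ) = 1 / (1 + exp(−α(θ − β)))
P(Tomás) = 0.9820  [exponent 3.9990]
P(Anika) = 0.1051  [exponent -2.1414]
Difference = 0.9820 − 0.1051 = 0.8769

0.877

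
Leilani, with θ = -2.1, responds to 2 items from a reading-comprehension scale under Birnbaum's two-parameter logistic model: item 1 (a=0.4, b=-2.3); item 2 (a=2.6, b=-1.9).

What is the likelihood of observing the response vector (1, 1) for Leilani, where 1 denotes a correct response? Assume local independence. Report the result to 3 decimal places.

P(θ) = 1 / (1 + exp(−a(θ − b)))
P_1 = 1/(1+e^{-0.0800}) = 0.5200
P_2 = 1/(1+e^{0.5200}) = 0.3729
L = P_1 × P_2 = 0.5200 × 0.3729 = 0.19388

0.194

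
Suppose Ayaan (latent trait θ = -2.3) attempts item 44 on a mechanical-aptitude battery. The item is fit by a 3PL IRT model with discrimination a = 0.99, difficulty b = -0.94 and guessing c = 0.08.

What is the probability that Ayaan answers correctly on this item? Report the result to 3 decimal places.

P(θ) = c + (1 − c) · 1 / (1 + exp(−a(θ − b)))
Exponent: 0.99 × (-2.3 − (-0.94)) = -1.3464
1/(1 + e^{1.3464}) = 0.2065
P = 0.08 + 0.92 × 0.2065 = 0.2699

0.270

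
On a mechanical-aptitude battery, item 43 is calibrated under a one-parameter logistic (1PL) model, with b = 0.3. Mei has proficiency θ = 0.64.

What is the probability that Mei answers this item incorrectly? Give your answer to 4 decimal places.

P(θ) = 1 / (1 + exp(−(θ − b)))
Exponent: (0.64 − 0.3) = 0.3400
1/(1 + e^{-0.3400}) = 0.5842
P = 0.5842
P(incorrect) = 1 − 0.5842 = 0.4158

0.4158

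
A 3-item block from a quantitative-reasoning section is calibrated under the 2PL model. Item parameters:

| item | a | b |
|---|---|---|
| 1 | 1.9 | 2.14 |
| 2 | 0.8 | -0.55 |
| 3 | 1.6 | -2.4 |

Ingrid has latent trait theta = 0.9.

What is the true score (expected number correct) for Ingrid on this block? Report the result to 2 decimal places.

1.84

P(theta) = 1 / (1 + exp(−a(theta − b)))
P_1 = 1/(1+e^{2.3560}) = 0.0866
P_2 = 1/(1+e^{-1.1600}) = 0.7613
P_3 = 1/(1+e^{-5.2800}) = 0.9949
E[score] = 0.0866 + 0.7613 + 0.9949 = 1.8429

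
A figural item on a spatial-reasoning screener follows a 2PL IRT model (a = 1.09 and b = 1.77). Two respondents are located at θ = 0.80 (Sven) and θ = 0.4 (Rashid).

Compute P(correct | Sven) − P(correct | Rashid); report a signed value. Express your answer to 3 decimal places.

P(θ) = 1 / (1 + exp(−a(θ − b)))
P(Sven) = 0.2578  [exponent -1.0573]
P(Rashid) = 0.1834  [exponent -1.4933]
Difference = 0.2578 − 0.1834 = 0.0744

0.074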